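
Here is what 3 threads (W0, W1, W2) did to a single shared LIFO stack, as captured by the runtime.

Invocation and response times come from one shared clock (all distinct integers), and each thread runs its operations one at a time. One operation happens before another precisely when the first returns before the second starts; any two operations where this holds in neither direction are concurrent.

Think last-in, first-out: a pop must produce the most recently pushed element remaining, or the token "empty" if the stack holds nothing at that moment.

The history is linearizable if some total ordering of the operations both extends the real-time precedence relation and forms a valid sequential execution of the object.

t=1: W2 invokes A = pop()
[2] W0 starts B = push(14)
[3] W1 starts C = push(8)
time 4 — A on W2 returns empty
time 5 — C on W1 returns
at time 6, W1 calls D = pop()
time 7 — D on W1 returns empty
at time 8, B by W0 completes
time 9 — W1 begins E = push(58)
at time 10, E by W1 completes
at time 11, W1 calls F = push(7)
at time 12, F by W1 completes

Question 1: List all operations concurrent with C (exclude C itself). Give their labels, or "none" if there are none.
C spans [3,5]; an op avoiding the whole window 3..5 is ordered, any other is concurrent
A [1,4]: concurrent
B [2,8]: concurrent
D [6,7]: after
E [9,10]: after
F [11,12]: after

A, B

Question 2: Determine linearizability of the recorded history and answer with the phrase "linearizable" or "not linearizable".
events 1..6 are fine; event 7 — the response of D at time 7 — makes the prefix non-linearizable
checked exhaustively: 2 real-time-consistent orders of 3 completed operations, zero legal LIFO stack replays
no escape via the 1 pending operation (B): every completion choice fails
e.g. A, C, D (pending dropped): illegal at step 3, since D pop() → empty cannot apply there
e.g. C, A, D (pending dropped): illegal at step 2, since A pop() → empty cannot apply there

not linearizable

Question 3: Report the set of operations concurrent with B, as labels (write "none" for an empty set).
B runs from 2 to 8; window-overlapping ops are concurrent
A [1,4]: concurrent
C [3,5]: concurrent
D [6,7]: concurrent
E [9,10]: after
F [11,12]: after

A, C, D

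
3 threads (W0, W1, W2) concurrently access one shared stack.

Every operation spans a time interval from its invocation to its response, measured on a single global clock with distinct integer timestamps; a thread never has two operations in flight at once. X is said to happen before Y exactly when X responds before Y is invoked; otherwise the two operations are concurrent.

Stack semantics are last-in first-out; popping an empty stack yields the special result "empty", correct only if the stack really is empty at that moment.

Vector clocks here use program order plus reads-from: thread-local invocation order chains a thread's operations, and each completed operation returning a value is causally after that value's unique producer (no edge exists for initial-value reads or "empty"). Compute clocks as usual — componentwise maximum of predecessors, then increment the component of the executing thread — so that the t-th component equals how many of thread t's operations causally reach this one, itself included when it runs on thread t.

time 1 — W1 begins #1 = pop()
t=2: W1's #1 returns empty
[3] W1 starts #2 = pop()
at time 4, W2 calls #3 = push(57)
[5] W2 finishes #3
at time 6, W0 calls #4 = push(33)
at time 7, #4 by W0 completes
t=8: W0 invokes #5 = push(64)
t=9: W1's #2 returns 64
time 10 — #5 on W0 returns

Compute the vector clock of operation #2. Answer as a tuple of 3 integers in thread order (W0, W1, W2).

(2, 2, 0)

root op #3, invoked 4: fresh clock plus W2's own tick → (0, 0, 1)
root op #1, invoked 1: fresh clock plus W1's own tick → (0, 1, 0)
root op #4, invoked 6: fresh clock plus W0's own tick → (1, 0, 0)
#5 (invocation 8): componentwise max over VC(#4)=(1, 0, 0), +1 at W0, giving (2, 0, 0)
#2 (invocation 3): componentwise max over VC(#1)=(0, 1, 0), VC(#5)=(2, 0, 0), +1 at W1, giving (2, 2, 0)
target: VC(#2) = (2, 2, 0)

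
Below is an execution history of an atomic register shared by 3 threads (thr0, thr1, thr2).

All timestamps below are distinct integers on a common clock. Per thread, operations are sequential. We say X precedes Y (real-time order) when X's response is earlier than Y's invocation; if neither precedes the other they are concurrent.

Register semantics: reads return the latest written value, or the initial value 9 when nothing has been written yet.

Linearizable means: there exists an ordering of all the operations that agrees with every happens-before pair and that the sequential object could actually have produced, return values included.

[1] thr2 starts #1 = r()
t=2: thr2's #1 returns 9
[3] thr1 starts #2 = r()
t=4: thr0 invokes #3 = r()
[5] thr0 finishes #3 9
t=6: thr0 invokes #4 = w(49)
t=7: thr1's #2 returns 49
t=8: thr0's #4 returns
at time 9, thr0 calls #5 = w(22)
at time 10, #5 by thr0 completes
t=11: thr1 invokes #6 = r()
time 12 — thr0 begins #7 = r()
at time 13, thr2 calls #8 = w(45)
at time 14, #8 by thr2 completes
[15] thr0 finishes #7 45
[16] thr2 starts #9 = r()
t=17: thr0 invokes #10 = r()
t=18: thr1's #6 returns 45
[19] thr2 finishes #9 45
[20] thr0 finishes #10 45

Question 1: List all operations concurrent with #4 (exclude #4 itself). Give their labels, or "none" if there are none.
#2

concurrent with #4 ([6,8]): every op whose interval crosses 6..8
#1 [1,2]: before
#2 [3,7]: concurrent
#3 [4,5]: before
#5 [9,10]: after
#6 [11,18]: after
#7 [12,15]: after
#8 [13,14]: after
#9 [16,19]: after
#10 [17,20]: after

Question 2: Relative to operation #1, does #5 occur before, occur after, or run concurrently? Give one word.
after

#5 spans [9,10], #1 spans [1,2]
resp(#1)=2 < inv(#5)=9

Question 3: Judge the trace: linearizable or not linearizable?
linearizable

a witness: #1, #3, #4, #2, #5, #8, #6, #7, #9, #10
step 1: #1 r() → 9 — value 9
step 2: #3 r() → 9 — value 9
step 3: #4 w(49) — value 49
step 4: #2 r() → 49 — value 49
step 5: #5 w(22) — value 22
step 6: #8 w(45) — value 45
step 7: #6 r() → 45 — value 45
step 8: #7 r() → 45 — value 45
step 9: #9 r() → 45 — value 45
step 10: #10 r() → 45 — value 45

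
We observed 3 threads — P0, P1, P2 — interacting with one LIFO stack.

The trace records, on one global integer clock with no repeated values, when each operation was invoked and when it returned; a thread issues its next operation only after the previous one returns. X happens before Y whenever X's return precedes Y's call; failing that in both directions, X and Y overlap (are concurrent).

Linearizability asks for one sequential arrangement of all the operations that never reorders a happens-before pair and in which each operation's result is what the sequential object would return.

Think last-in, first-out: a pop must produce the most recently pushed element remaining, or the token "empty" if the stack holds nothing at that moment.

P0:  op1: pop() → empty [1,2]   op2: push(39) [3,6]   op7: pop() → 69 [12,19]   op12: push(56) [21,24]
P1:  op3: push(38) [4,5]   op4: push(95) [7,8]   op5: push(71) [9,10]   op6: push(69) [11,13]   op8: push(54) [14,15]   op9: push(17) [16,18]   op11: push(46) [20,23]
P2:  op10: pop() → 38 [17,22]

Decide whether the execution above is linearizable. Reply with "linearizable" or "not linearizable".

not linearizable

events 1..21 are fine; event 22 — the response of op10 at time 22 — makes the prefix non-linearizable
no legal order exists: 20 real-time-consistent candidates over 10 completed LIFO stack operations, all rejected
completion choices over the 2 pending operations (op11, op12) were checked; none helps
sample order op1, op2, op3, op4, op5, op6, op7, op8, op9, op10 (pending dropped) stalls at step 10 — op10 pop() → 38 has no legal effect
sample order op1, op2, op3, op4, op5, op6, op7, op8, op10, op9 (pending dropped) stalls at step 9 — op10 pop() → 38 has no legal effect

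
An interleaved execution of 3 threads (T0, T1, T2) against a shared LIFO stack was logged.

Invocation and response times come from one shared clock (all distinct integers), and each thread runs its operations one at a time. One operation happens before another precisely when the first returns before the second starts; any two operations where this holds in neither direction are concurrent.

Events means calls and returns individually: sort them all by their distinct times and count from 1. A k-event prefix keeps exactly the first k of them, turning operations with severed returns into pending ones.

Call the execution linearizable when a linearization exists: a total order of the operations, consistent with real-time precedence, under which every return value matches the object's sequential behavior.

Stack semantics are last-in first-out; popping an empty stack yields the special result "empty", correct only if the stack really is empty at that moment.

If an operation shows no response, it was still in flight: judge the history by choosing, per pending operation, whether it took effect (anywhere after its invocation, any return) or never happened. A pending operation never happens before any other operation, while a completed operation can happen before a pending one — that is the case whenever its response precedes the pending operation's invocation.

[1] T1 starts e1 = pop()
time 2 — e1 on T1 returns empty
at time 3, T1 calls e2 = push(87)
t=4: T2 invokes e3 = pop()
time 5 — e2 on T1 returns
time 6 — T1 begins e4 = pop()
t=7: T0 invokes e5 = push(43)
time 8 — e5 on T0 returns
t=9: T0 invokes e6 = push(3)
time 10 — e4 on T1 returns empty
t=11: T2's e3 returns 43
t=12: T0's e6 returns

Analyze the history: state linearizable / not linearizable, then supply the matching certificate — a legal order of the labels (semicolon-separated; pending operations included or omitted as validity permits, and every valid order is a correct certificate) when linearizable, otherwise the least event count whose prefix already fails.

cut after 10 events: linearizable; cut after 11 events (e3 responds, time 11): not linearizable
8 orders of the 5 completed LIFO stack ops respect real time; none is legal
including or dropping the 1 pending operation (e6) in any combination fails
e.g. e1, e2, e3, e4, e5 (pending dropped): illegal at step 3, since e3 pop() → 43 cannot apply there
e.g. e1, e2, e3, e5, e4 (pending dropped): illegal at step 3, since e3 pop() → 43 cannot apply there

not linearizable — minimal violating prefix: 11 events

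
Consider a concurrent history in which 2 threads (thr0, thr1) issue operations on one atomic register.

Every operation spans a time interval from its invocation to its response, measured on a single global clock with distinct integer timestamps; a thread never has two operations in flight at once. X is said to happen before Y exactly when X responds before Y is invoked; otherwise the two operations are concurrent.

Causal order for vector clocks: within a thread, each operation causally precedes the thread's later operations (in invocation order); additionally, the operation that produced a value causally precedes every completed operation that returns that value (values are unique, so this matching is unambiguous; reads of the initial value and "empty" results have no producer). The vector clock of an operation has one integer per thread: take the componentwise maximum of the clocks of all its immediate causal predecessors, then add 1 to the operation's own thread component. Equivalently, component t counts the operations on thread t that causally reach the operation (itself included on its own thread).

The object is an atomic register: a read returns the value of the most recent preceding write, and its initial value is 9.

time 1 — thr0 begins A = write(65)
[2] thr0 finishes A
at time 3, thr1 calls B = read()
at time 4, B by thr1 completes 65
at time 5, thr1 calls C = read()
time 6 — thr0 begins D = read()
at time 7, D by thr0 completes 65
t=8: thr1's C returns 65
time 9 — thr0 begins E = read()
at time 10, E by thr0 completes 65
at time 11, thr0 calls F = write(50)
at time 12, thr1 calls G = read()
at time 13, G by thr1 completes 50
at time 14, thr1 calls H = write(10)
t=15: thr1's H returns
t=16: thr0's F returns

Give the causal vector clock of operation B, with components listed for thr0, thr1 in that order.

VC(A, invoked at 1): no causal predecessors; +1 on thr0 → (1, 0)
B, invoked 3, takes VC(A)=(1, 0) under max, adds 1 for thr1 → (1, 1)
D, invoked 6, takes VC(A)=(1, 0) under max, adds 1 for thr0 → (2, 0)
C, invoked 5, takes VC(A)=(1, 0), VC(B)=(1, 1) under max, adds 1 for thr1 → (1, 2)
E, invoked 9, takes VC(A)=(1, 0), VC(D)=(2, 0) under max, adds 1 for thr0 → (3, 0)
F, invoked 11, takes VC(E)=(3, 0) under max, adds 1 for thr0 → (4, 0)
G, invoked 12, takes VC(C)=(1, 2), VC(F)=(4, 0) under max, adds 1 for thr1 → (4, 3)
H, invoked 14, takes VC(G)=(4, 3) under max, adds 1 for thr1 → (4, 4)
target: VC(B) = (1, 1)

(1, 1)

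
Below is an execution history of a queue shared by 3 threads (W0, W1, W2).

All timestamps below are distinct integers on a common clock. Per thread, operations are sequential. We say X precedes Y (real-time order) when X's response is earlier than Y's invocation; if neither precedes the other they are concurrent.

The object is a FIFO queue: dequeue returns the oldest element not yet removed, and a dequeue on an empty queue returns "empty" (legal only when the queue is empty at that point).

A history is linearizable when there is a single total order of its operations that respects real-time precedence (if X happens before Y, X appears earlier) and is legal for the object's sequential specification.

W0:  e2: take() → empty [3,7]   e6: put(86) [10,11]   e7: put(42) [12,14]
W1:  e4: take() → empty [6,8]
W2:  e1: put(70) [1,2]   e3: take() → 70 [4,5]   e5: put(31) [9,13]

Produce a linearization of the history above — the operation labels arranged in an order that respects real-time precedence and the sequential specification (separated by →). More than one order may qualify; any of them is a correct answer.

step 1: e1 put(70) — queue <70>
step 2: e3 take() → 70 — queue <>
step 3: e2 take() → empty — queue <>
step 4: e4 take() → empty — queue <>
step 5: e5 put(31) — queue <31>
step 6: e6 put(86) — queue <31,86>
step 7: e7 put(42) — queue <31,86,42>

e1 → e3 → e2 → e4 → e5 → e6 → e7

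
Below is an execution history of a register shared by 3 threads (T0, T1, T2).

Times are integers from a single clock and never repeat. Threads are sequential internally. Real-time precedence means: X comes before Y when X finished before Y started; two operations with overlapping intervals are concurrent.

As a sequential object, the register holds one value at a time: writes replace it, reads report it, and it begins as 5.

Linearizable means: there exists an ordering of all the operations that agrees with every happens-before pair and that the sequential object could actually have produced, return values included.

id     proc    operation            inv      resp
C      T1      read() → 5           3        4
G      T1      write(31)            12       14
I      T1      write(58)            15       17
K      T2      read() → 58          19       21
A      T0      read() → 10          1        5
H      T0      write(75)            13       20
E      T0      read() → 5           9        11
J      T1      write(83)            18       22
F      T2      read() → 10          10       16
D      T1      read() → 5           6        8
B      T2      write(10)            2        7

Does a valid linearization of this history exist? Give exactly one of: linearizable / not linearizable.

the violation lands at event 8, D's response at time 8: events 1..7 linearize, events 1..8 do not
no legal order exists: 8 real-time-consistent candidates over 4 completed register operations, all rejected
one such order, A, B, C, D, breaks at step 1 where A read() → 10 is illegal
one such order, A, C, B, D, breaks at step 1 where A read() → 10 is illegal

not linearizable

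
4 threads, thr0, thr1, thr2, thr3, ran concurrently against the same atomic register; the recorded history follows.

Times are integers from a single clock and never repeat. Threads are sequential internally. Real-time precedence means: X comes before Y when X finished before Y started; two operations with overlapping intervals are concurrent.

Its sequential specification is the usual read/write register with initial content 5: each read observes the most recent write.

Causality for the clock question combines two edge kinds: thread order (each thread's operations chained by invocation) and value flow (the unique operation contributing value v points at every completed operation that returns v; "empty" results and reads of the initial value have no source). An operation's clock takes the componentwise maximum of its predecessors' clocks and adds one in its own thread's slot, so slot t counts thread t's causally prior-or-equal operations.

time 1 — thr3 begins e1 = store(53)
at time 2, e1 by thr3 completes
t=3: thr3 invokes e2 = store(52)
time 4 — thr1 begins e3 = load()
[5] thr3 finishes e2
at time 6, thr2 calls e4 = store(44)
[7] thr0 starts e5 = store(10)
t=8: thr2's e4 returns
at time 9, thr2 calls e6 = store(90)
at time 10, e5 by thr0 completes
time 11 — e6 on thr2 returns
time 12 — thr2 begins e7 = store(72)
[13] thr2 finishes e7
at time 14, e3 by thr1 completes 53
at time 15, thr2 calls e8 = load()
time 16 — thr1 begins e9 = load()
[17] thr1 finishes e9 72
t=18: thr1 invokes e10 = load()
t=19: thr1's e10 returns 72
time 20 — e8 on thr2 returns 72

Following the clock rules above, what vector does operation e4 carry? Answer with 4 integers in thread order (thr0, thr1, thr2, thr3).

root op e1, invoked 1: fresh clock plus thr3's own tick → (0, 0, 0, 1)
root op e4, invoked 6: fresh clock plus thr2's own tick → (0, 0, 1, 0)
root op e5, invoked 7: fresh clock plus thr0's own tick → (1, 0, 0, 0)
invoked at 3, e2 merges VC(e1)=(0, 0, 0, 1) and bumps thr3's slot → (0, 0, 0, 2)
invoked at 9, e6 merges VC(e4)=(0, 0, 1, 0) and bumps thr2's slot → (0, 0, 2, 0)
invoked at 4, e3 merges VC(e1)=(0, 0, 0, 1) and bumps thr1's slot → (0, 1, 0, 1)
invoked at 12, e7 merges VC(e6)=(0, 0, 2, 0) and bumps thr2's slot → (0, 0, 3, 0)
invoked at 15, e8 merges VC(e7)=(0, 0, 3, 0) and bumps thr2's slot → (0, 0, 4, 0)
invoked at 16, e9 merges VC(e3)=(0, 1, 0, 1), VC(e7)=(0, 0, 3, 0) and bumps thr1's slot → (0, 2, 3, 1)
invoked at 18, e10 merges VC(e7)=(0, 0, 3, 0), VC(e9)=(0, 2, 3, 1) and bumps thr1's slot → (0, 3, 3, 1)
target: VC(e4) = (0, 0, 1, 0)

(0, 0, 1, 0)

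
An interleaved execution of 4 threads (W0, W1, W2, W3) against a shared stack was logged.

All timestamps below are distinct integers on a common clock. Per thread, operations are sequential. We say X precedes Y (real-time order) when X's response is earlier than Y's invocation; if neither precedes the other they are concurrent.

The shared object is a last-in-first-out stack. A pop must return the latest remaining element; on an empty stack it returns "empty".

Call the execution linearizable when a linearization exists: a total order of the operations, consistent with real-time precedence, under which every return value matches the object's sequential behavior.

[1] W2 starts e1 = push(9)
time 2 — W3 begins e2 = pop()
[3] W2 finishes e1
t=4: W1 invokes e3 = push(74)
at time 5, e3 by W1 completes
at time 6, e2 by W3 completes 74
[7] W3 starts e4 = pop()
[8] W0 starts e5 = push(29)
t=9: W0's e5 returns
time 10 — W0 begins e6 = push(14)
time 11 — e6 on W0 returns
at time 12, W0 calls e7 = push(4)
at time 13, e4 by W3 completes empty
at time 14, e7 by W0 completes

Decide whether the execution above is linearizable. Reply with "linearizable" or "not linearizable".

events 1..12 are fine; event 13 — the response of e4 at time 13 — makes the prefix non-linearizable
9 orders of the 6 completed stack ops respect real time; none is legal
including or dropping the 1 pending operation (e7) in any combination fails
take e1, e2, e3, e4, e5, e6 (pending dropped): step 2 already fails, because e2 pop() → 74 cannot occur there
take e1, e2, e3, e5, e4, e6 (pending dropped): step 2 already fails, because e2 pop() → 74 cannot occur there

not linearizable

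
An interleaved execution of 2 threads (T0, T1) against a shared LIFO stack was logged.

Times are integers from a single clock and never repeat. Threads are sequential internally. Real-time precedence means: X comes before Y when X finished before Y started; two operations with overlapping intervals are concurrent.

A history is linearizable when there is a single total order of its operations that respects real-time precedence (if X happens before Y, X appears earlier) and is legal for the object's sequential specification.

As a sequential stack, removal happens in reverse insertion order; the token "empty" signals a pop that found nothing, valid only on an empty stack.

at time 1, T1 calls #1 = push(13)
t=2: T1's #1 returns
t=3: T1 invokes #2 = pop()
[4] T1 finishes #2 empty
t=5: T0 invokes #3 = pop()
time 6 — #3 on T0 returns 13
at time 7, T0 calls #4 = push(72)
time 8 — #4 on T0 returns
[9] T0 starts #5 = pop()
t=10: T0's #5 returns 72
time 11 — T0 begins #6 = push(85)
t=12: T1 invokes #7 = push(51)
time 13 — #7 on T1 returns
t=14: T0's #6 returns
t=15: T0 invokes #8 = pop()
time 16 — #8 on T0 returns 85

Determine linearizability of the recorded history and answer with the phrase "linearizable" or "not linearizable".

prefix check: 1..3 passes, 1..4 fails once #2's time-4 response joins
exactly one order of the 2 completed ops respects real time; the LIFO stack replay fails
for example #1, #2 fails at step 2: #2 pop() → empty is not legal there

not linearizable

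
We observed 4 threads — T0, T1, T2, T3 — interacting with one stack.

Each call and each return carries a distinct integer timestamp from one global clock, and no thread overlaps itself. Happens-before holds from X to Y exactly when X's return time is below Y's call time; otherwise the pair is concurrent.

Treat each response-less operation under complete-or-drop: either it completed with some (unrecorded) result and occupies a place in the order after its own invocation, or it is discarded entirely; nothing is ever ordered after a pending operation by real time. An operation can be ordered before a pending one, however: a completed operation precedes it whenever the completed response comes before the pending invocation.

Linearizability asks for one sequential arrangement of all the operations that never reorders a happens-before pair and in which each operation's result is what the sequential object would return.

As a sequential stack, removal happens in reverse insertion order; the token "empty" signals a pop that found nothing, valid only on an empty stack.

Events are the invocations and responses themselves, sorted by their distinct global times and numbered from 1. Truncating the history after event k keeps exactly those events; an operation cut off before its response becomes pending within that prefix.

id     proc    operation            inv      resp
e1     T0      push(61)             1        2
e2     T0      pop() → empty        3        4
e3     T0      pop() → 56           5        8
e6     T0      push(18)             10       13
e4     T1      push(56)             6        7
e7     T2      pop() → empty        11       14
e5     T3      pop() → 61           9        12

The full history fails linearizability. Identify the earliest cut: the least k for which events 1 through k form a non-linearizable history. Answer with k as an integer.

events 1..3 are still linearizable — one witness is e1:
1. e1 push(61), leaving stack <61>
at event 4 (e2's time-4 response) nothing linearizes any more
take e1, e2: step 2 already fails, because e2 pop() → empty cannot occur there

4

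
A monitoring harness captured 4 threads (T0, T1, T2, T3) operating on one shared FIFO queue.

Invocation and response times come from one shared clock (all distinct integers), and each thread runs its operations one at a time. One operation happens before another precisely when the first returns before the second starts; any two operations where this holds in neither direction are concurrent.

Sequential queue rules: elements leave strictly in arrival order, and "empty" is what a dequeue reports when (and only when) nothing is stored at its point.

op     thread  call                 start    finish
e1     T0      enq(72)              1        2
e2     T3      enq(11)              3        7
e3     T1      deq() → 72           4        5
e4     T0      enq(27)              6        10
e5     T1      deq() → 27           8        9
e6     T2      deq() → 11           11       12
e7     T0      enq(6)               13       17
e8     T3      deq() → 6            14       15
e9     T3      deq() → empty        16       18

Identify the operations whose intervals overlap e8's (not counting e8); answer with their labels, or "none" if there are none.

e7

overlap test against e8 [14,15]: concurrent iff the interval meets 14..15
e1 [1,2]: before
e2 [3,7]: before
e3 [4,5]: before
e4 [6,10]: before
e5 [8,9]: before
e6 [11,12]: before
e7 [13,17]: concurrent
e9 [16,18]: after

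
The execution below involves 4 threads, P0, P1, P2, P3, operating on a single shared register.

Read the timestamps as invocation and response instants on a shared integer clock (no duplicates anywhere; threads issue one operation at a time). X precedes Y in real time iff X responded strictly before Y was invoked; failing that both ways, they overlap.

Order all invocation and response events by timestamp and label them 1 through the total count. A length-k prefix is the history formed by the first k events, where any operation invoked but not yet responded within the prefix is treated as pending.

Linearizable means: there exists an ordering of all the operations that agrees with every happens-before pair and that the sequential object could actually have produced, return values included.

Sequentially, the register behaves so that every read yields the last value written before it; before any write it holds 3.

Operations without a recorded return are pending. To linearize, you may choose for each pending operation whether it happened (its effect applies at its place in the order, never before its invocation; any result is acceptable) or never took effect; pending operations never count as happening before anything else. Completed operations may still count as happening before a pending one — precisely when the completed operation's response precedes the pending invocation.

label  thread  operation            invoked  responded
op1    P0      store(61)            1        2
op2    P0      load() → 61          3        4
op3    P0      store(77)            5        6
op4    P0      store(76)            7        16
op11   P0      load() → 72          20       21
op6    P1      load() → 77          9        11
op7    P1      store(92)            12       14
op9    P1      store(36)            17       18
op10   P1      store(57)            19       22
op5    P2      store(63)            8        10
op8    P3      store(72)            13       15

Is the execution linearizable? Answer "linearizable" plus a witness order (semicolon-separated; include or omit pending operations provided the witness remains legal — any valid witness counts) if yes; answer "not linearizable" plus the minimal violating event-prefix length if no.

through event 20 a valid linearization exists; event 21 (op11 responding at time 21) ends that
the 10 completed operations admit 20 real-time orders; each fails the register replay
including or dropping the 1 pending operation (op10) in any combination fails
sample order op1, op2, op3, op4, op5, op6, op7, op8, op9, op11 (pending dropped) stalls at step 6 — op6 load() → 77 has no legal effect
sample order op1, op2, op3, op4, op5, op6, op8, op7, op9, op11 (pending dropped) stalls at step 6 — op6 load() → 77 has no legal effect

not linearizable — minimal violating prefix: 21 events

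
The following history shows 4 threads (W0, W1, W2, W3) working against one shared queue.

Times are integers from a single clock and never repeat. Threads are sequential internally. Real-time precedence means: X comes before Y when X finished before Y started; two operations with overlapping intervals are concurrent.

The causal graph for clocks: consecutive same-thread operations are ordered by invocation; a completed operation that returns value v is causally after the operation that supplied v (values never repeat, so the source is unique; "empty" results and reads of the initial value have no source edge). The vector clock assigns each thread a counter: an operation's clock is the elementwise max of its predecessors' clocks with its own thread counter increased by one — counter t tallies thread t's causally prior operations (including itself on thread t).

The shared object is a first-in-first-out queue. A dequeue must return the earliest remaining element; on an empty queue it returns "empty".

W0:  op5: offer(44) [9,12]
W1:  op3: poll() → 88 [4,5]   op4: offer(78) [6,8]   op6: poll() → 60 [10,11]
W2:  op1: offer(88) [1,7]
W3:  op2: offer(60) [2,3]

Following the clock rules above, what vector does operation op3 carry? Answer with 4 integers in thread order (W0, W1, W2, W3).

(0, 1, 1, 0)

VC(op2, invoked at 2): no causal predecessors; +1 on W3 → (0, 0, 0, 1)
VC(op1, invoked at 1): no causal predecessors; +1 on W2 → (0, 0, 1, 0)
VC(op5, invoked at 9): no causal predecessors; +1 on W0 → (1, 0, 0, 0)
merge at op3 (invoked 4): VC(op1)=(0, 0, 1, 0), own-thread bump on W1 → (0, 1, 1, 0)
merge at op4 (invoked 6): VC(op3)=(0, 1, 1, 0), own-thread bump on W1 → (0, 2, 1, 0)
merge at op6 (invoked 10): VC(op2)=(0, 0, 0, 1), VC(op4)=(0, 2, 1, 0), own-thread bump on W1 → (0, 3, 1, 1)
target: VC(op3) = (0, 1, 1, 0)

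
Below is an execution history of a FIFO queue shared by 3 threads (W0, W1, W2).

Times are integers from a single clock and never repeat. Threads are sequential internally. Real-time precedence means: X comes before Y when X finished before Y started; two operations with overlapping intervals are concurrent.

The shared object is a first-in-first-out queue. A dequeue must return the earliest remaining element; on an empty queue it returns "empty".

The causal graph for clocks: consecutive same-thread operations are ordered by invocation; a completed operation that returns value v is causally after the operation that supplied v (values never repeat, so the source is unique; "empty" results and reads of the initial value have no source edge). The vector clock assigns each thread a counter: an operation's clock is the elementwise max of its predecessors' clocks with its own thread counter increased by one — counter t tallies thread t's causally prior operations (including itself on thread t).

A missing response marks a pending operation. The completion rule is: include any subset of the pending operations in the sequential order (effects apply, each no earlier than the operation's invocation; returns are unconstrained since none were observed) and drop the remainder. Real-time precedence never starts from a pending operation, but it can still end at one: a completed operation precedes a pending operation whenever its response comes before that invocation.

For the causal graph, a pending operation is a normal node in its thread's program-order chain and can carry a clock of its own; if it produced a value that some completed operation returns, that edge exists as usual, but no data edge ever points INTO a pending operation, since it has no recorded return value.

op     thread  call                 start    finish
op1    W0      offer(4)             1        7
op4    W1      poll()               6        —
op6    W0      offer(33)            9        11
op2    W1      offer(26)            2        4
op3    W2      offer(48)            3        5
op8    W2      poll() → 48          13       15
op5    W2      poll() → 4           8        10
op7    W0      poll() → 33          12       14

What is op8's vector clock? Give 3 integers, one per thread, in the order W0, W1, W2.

(1, 0, 3)

op3, invoked 3, has no incoming edges; only W2's bump applies → (0, 0, 1)
op2, invoked 2, has no incoming edges; only W1's bump applies → (0, 1, 0)
op1, invoked 1, has no incoming edges; only W0's bump applies → (1, 0, 0)
op4, invoked 6, takes VC(op2)=(0, 1, 0) under max, adds 1 for W1 → (0, 2, 0)
op6, invoked 9, takes VC(op1)=(1, 0, 0) under max, adds 1 for W0 → (2, 0, 0)
op5, invoked 8, takes VC(op1)=(1, 0, 0), VC(op3)=(0, 0, 1) under max, adds 1 for W2 → (1, 0, 2)
op7, invoked 12, takes VC(op6)=(2, 0, 0) under max, adds 1 for W0 → (3, 0, 0)
op8, invoked 13, takes VC(op3)=(0, 0, 1), VC(op5)=(1, 0, 2) under max, adds 1 for W2 → (1, 0, 3)
target: VC(op8) = (1, 0, 3)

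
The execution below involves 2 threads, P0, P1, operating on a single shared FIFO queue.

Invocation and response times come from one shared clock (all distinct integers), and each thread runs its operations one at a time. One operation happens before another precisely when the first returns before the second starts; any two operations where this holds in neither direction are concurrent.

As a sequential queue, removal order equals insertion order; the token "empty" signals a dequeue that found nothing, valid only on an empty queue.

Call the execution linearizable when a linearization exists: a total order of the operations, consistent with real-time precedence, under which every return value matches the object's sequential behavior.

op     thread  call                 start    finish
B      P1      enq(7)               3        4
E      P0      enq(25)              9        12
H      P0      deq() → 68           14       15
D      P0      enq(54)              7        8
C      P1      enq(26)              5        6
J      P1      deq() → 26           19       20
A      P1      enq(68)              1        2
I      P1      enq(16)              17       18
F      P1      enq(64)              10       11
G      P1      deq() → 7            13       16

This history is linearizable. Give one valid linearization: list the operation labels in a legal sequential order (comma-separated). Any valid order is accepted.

A, B, C, D, E, F, H, G, I, J

after step 1 (A enq(68)): queue <68>
after step 2 (B enq(7)): queue <68,7>
after step 3 (C enq(26)): queue <68,7,26>
after step 4 (D enq(54)): queue <68,7,26,54>
after step 5 (E enq(25)): queue <68,7,26,54,25>
after step 6 (F enq(64)): queue <68,7,26,54,25,64>
after step 7 (H deq() → 68): queue <7,26,54,25,64>
after step 8 (G deq() → 7): queue <26,54,25,64>
after step 9 (I enq(16)): queue <26,54,25,64,16>
after step 10 (J deq() → 26): queue <54,25,64,16>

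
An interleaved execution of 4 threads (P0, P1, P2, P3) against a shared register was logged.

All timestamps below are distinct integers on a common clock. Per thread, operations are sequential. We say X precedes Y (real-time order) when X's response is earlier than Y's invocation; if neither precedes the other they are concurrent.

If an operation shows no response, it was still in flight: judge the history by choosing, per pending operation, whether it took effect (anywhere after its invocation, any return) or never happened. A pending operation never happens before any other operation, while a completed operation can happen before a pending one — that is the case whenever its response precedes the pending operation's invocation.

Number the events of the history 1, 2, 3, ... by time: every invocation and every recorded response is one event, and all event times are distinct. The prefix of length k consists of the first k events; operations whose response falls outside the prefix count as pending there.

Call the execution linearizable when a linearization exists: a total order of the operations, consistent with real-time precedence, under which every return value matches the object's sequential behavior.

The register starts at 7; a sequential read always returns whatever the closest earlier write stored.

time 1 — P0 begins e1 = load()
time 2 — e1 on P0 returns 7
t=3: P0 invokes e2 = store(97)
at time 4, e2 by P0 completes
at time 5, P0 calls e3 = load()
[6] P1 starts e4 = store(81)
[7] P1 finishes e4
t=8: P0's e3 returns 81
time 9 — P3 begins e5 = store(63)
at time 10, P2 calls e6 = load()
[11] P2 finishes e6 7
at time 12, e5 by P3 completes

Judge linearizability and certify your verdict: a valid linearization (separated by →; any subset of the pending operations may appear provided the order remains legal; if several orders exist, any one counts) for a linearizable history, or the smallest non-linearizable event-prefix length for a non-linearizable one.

not linearizable — minimal violating prefix: 11 events

events 1..10 are fine; event 11 — the response of e6 at time 11 — makes the prefix non-linearizable
every one of the 2 real-time-consistent orders over 5 completed register ops fails the sequential spec
including or dropping the 1 pending operation (e5) in any combination fails
e.g. e1, e2, e3, e4, e6 (pending dropped): illegal at step 3, since e3 load() → 81 cannot apply there
e.g. e1, e2, e4, e3, e6 (pending dropped): illegal at step 5, since e6 load() → 7 cannot apply there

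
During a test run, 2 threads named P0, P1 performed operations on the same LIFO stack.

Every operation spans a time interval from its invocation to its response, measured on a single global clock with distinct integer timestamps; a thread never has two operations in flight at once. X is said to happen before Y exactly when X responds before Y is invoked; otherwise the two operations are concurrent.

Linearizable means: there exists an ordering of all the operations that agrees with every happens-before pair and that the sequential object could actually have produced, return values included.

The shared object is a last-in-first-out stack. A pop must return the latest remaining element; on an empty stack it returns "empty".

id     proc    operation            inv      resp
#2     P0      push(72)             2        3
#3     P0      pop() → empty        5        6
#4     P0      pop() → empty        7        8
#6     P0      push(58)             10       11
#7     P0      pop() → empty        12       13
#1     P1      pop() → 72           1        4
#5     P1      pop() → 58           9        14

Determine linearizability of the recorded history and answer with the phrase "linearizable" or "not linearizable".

witness order: #2, #1, #3, #4, #6, #5, #7
after step 1 (#2 push(72)): stack <72>
after step 2 (#1 pop() → 72): stack <>
after step 3 (#3 pop() → empty): stack <>
after step 4 (#4 pop() → empty): stack <>
after step 5 (#6 push(58)): stack <58>
after step 6 (#5 pop() → 58): stack <>
after step 7 (#7 pop() → empty): stack <>

linearizable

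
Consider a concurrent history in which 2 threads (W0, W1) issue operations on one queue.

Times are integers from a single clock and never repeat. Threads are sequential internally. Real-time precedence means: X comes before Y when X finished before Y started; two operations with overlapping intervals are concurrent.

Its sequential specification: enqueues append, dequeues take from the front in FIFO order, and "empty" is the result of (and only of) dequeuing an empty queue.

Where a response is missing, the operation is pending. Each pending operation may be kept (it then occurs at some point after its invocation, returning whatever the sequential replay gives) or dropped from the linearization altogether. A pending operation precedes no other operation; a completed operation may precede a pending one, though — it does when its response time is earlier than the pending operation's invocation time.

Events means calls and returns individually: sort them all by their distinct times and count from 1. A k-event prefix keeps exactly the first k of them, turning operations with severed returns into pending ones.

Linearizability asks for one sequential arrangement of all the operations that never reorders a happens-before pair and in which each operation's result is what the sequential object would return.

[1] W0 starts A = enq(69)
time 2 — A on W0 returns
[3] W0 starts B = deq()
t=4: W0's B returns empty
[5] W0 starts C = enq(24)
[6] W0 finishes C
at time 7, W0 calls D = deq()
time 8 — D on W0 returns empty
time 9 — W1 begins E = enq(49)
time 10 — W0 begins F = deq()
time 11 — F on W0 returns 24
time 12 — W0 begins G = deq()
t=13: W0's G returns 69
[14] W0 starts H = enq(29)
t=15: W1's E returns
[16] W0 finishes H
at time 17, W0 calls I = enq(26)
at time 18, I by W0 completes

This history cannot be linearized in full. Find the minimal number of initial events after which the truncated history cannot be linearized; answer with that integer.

4

events 1..3 are still linearizable — one witness is A:
step 1: A enq(69) — queue <69>
once event 4 joins (B's response, time 4), exhaustive search finds no witness
take A, B: step 2 already fails, because B deq() → empty cannot occur there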